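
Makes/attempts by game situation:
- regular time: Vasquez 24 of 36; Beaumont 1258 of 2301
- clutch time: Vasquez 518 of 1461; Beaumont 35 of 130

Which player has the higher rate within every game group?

Vasquez

Regular time: Vasquez 24/36 = 66.7%, Beaumont 1258/2301 = 54.7% → Vasquez
Clutch time: Vasquez 518/1461 = 35.5%, Beaumont 35/130 = 26.9% → Vasquez
Vasquez has the higher rate in both groups.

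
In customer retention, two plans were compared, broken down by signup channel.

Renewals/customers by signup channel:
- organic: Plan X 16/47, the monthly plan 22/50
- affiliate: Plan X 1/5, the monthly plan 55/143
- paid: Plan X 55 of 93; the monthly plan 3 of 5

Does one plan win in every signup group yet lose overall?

Yes

Organic: Plan X 16/47 = 34.0%, the monthly plan 22/50 = 44.0% → the monthly plan
Affiliate: Plan X 1/5 = 20.0%, the monthly plan 55/143 = 38.5% → the monthly plan
Paid: Plan X 55/93 = 59.1%, the monthly plan 3/5 = 60.0% → the monthly plan
Overall: Plan X 72/145 = 49.7%, the monthly plan 80/198 = 40.4% → Plan X
The monthly plan wins each signup group but Plan X wins overall — the comparison reverses. The monthly plan's customers skew toward affiliate, which has a lower base rate.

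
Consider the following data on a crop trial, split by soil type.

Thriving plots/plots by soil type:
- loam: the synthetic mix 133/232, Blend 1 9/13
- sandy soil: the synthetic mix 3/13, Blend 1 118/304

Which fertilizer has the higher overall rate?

the synthetic mix

Loam: the synthetic mix 133/232 = 57.3%, Blend 1 9/13 = 69.2% → Blend 1
Sandy soil: the synthetic mix 3/13 = 23.1%, Blend 1 118/304 = 38.8% → Blend 1
Overall: the synthetic mix 136/245 = 55.5%, Blend 1 127/317 = 40.1% → the synthetic mix
(Blend 1 wins every soil group but the synthetic mix wins overall — Blend 1's plots skew toward the low-rate sandy soil group.)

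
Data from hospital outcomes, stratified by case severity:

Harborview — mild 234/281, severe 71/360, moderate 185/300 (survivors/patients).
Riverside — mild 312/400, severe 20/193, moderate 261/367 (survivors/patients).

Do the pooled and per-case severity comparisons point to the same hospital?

No

Mild: Harborview 234/281 = 83.3%, Riverside 312/400 = 78.0% → Harborview
Severe: Harborview 71/360 = 19.7%, Riverside 20/193 = 10.4% → Harborview
Moderate: Harborview 185/300 = 61.7%, Riverside 261/367 = 71.1% → Riverside
Overall: Harborview 490/941 = 52.1%, Riverside 593/960 = 61.8% → Riverside
Neither sweeps: Harborview wins 2 of 3 groups, Riverside wins 1. Riverside wins overall but not every group — no Simpson reversal.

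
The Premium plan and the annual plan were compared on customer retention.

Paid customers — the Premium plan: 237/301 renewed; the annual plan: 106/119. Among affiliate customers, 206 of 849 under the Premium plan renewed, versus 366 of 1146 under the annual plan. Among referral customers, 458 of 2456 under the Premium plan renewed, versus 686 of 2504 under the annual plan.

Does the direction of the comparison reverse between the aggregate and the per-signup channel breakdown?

Paid: the Premium plan 237/301 = 78.7%, the annual plan 106/119 = 89.1% → the annual plan
Affiliate: the Premium plan 206/849 = 24.3%, the annual plan 366/1146 = 31.9% → the annual plan
Referral: the Premium plan 458/2456 = 18.6%, the annual plan 686/2504 = 27.4% → the annual plan
Overall: the Premium plan 901/3606 = 25.0%, the annual plan 1158/3769 = 30.7% → the annual plan
The annual plan wins overall and in every signup group — no reversal.

No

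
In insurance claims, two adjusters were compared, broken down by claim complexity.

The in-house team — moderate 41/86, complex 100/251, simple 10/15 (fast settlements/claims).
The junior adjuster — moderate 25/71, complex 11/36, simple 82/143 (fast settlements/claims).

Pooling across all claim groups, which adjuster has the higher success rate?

the junior adjuster

Moderate: the in-house team 41/86 = 47.7%, the junior adjuster 25/71 = 35.2% → the in-house team
Complex: the in-house team 100/251 = 39.8%, the junior adjuster 11/36 = 30.6% → the in-house team
Simple: the in-house team 10/15 = 66.7%, the junior adjuster 82/143 = 57.3% → the in-house team
Overall: the in-house team 151/352 = 42.9%, the junior adjuster 118/250 = 47.2% → the junior adjuster
(The in-house team wins every claim group but the junior adjuster wins overall — the in-house team's claims skew toward the low-rate complex group.)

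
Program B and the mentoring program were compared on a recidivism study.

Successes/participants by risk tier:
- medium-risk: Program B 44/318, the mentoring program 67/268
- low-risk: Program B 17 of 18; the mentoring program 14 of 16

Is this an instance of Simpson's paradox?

Medium-risk: Program B 44/318 = 13.8%, the mentoring program 67/268 = 25.0% → the mentoring program
Low-risk: Program B 17/18 = 94.4%, the mentoring program 14/16 = 87.5% → Program B
Overall: Program B 61/336 = 18.2%, the mentoring program 81/284 = 28.5% → the mentoring program
Neither sweeps: Program B wins 1 of 2 groups, the mentoring program wins 1. The mentoring program wins overall but not every group — no Simpson reversal.

No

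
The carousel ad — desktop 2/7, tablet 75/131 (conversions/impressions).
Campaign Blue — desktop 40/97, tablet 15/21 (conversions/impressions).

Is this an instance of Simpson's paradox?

Desktop: the carousel ad 2/7 = 28.6%, Campaign Blue 40/97 = 41.2% → Campaign Blue
Tablet: the carousel ad 75/131 = 57.3%, Campaign Blue 15/21 = 71.4% → Campaign Blue
Overall: the carousel ad 77/138 = 55.8%, Campaign Blue 55/118 = 46.6% → the carousel ad
Campaign Blue wins each device group but the carousel ad wins overall — the comparison reverses. Campaign Blue's impressions skew toward desktop, which has a lower base rate.

Yes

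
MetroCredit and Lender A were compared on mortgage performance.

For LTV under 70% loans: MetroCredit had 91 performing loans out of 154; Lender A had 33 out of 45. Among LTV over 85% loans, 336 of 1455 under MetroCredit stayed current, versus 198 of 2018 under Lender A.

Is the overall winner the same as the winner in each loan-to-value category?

LTV under 70%: MetroCredit 91/154 = 59.1%, Lender A 33/45 = 73.3% → Lender A
LTV over 85%: MetroCredit 336/1455 = 23.1%, Lender A 198/2018 = 9.8% → MetroCredit
Overall: MetroCredit 427/1609 = 26.5%, Lender A 231/2063 = 11.2% → MetroCredit
Neither sweeps: MetroCredit wins 1 of 2 groups, Lender A wins 1. MetroCredit wins overall but not every group — no Simpson reversal.

No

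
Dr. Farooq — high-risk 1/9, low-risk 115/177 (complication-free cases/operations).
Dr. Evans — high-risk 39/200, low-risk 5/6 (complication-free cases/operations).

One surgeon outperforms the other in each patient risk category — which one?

High-risk: Dr. Farooq 1/9 = 11.1%, Dr. Evans 39/200 = 19.5% → Dr. Evans
Low-risk: Dr. Farooq 115/177 = 65.0%, Dr. Evans 5/6 = 83.3% → Dr. Evans
Dr. Evans has the higher rate in both groups.

Dr. Evans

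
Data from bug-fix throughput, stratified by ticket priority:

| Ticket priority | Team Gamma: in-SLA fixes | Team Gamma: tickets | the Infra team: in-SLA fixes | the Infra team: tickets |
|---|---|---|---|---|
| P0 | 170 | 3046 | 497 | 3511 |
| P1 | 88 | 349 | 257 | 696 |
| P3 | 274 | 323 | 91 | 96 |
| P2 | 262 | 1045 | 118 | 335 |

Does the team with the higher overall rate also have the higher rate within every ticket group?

Yes

P0: Team Gamma 170/3046 = 5.6%, the Infra team 497/3511 = 14.2% → the Infra team
P1: Team Gamma 88/349 = 25.2%, the Infra team 257/696 = 36.9% → the Infra team
P3: Team Gamma 274/323 = 84.8%, the Infra team 91/96 = 94.8% → the Infra team
P2: Team Gamma 262/1045 = 25.1%, the Infra team 118/335 = 35.2% → the Infra team
Overall: Team Gamma 794/4763 = 16.7%, the Infra team 963/4638 = 20.8% → the Infra team
The Infra team wins overall and in every ticket group — no reversal.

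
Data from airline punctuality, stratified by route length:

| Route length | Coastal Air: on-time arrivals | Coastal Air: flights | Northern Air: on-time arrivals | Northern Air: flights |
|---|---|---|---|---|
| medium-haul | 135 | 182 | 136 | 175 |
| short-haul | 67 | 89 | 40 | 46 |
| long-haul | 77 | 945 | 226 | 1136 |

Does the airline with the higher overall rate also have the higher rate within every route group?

Medium-haul: Coastal Air 135/182 = 74.2%, Northern Air 136/175 = 77.7% → Northern Air
Short-haul: Coastal Air 67/89 = 75.3%, Northern Air 40/46 = 87.0% → Northern Air
Long-haul: Coastal Air 77/945 = 8.1%, Northern Air 226/1136 = 19.9% → Northern Air
Overall: Coastal Air 279/1216 = 22.9%, Northern Air 402/1357 = 29.6% → Northern Air
Northern Air wins overall and in every route group — no reversal.

Yes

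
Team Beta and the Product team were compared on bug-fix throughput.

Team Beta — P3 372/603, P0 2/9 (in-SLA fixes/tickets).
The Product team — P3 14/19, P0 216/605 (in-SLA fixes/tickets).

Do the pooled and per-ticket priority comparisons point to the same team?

No

P3: Team Beta 372/603 = 61.7%, the Product team 14/19 = 73.7% → the Product team
P0: Team Beta 2/9 = 22.2%, the Product team 216/605 = 35.7% → the Product team
Overall: Team Beta 374/612 = 61.1%, the Product team 230/624 = 36.9% → Team Beta
The Product team wins each ticket group but Team Beta wins overall — the comparison reverses. The Product team's tickets skew toward P0, which has a lower base rate.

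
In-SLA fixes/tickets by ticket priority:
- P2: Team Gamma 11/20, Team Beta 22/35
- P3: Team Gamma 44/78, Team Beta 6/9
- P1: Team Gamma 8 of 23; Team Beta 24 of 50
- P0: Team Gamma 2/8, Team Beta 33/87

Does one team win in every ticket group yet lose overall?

Yes

P2: Team Gamma 11/20 = 55.0%, Team Beta 22/35 = 62.9% → Team Beta
P3: Team Gamma 44/78 = 56.4%, Team Beta 6/9 = 66.7% → Team Beta
P1: Team Gamma 8/23 = 34.8%, Team Beta 24/50 = 48.0% → Team Beta
P0: Team Gamma 2/8 = 25.0%, Team Beta 33/87 = 37.9% → Team Beta
Overall: Team Gamma 65/129 = 50.4%, Team Beta 85/181 = 47.0% → Team Gamma
Team Beta wins each ticket group but Team Gamma wins overall — the comparison reverses. Team Beta's tickets skew toward P0, which has a lower base rate.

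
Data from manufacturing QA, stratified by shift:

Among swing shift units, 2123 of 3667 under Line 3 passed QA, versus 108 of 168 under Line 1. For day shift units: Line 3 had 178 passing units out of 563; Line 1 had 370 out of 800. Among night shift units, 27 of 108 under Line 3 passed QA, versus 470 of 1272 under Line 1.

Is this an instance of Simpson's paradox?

Swing shift: Line 3 2123/3667 = 57.9%, Line 1 108/168 = 64.3% → Line 1
Day shift: Line 3 178/563 = 31.6%, Line 1 370/800 = 46.2% → Line 1
Night shift: Line 3 27/108 = 25.0%, Line 1 470/1272 = 36.9% → Line 1
Overall: Line 3 2328/4338 = 53.7%, Line 1 948/2240 = 42.3% → Line 3
Line 1 wins each shift group but Line 3 wins overall — the comparison reverses. Line 1's units skew toward night shift, which has a lower base rate.

Yes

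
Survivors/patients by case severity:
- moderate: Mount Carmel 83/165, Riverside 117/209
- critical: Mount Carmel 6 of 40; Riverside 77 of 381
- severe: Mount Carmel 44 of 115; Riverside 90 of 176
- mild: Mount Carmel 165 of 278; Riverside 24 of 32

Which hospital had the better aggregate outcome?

Mount Carmel

Moderate: Mount Carmel 83/165 = 50.3%, Riverside 117/209 = 56.0% → Riverside
Critical: Mount Carmel 6/40 = 15.0%, Riverside 77/381 = 20.2% → Riverside
Severe: Mount Carmel 44/115 = 38.3%, Riverside 90/176 = 51.1% → Riverside
Mild: Mount Carmel 165/278 = 59.4%, Riverside 24/32 = 75.0% → Riverside
Overall: Mount Carmel 298/598 = 49.8%, Riverside 308/798 = 38.6% → Mount Carmel
(Riverside wins every case group but Mount Carmel wins overall — Riverside's patients skew toward the low-rate critical group.)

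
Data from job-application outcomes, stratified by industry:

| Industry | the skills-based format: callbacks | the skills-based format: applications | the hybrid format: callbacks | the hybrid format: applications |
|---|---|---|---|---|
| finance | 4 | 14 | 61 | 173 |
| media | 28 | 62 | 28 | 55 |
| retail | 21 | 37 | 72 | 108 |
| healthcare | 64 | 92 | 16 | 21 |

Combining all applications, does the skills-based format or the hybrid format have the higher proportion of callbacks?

Finance: the skills-based format 4/14 = 28.6%, the hybrid format 61/173 = 35.3% → the hybrid format
Media: the skills-based format 28/62 = 45.2%, the hybrid format 28/55 = 50.9% → the hybrid format
Retail: the skills-based format 21/37 = 56.8%, the hybrid format 72/108 = 66.7% → the hybrid format
Healthcare: the skills-based format 64/92 = 69.6%, the hybrid format 16/21 = 76.2% → the hybrid format
Overall: the skills-based format 117/205 = 57.1%, the hybrid format 177/357 = 49.6% → the skills-based format
(The hybrid format wins every industry group but the skills-based format wins overall — the hybrid format's applications skew toward the low-rate finance group.)

the skills-based format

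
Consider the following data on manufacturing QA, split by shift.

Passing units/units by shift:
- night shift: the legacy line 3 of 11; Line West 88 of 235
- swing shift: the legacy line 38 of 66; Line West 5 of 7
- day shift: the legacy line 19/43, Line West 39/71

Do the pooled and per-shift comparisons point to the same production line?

Night shift: the legacy line 3/11 = 27.3%, Line West 88/235 = 37.4% → Line West
Swing shift: the legacy line 38/66 = 57.6%, Line West 5/7 = 71.4% → Line West
Day shift: the legacy line 19/43 = 44.2%, Line West 39/71 = 54.9% → Line West
Overall: the legacy line 60/120 = 50.0%, Line West 132/313 = 42.2% → the legacy line
Line West wins each shift group but the legacy line wins overall — the comparison reverses. Line West's units skew toward night shift, which has a lower base rate.

No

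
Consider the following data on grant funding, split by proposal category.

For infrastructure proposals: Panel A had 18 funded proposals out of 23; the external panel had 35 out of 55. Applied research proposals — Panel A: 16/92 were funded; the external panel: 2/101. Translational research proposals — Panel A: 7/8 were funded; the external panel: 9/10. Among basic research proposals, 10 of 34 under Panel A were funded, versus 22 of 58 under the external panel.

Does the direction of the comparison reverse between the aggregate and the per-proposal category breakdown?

No

Infrastructure: Panel A 18/23 = 78.3%, the external panel 35/55 = 63.6% → Panel A
Applied research: Panel A 16/92 = 17.4%, the external panel 2/101 = 2.0% → Panel A
Translational research: Panel A 7/8 = 87.5%, the external panel 9/10 = 90.0% → the external panel
Basic research: Panel A 10/34 = 29.4%, the external panel 22/58 = 37.9% → the external panel
Overall: Panel A 51/157 = 32.5%, the external panel 68/224 = 30.4% → Panel A
Neither sweeps: Panel A wins 2 of 4 groups, the external panel wins 2. Panel A wins overall but not every group — no Simpson reversal.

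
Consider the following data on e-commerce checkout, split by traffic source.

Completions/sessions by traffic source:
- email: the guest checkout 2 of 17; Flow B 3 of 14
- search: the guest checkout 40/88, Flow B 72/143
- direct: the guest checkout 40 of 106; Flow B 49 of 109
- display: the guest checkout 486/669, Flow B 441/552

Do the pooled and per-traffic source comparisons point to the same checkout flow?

Yes

Email: the guest checkout 2/17 = 11.8%, Flow B 3/14 = 21.4% → Flow B
Search: the guest checkout 40/88 = 45.5%, Flow B 72/143 = 50.3% → Flow B
Direct: the guest checkout 40/106 = 37.7%, Flow B 49/109 = 45.0% → Flow B
Display: the guest checkout 486/669 = 72.6%, Flow B 441/552 = 79.9% → Flow B
Overall: the guest checkout 568/880 = 64.5%, Flow B 565/818 = 69.1% → Flow B
Flow B wins overall and in every traffic group — no reversal.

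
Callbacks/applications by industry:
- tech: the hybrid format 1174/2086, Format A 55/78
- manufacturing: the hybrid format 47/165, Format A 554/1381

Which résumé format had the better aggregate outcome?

the hybrid format

Tech: the hybrid format 1174/2086 = 56.3%, Format A 55/78 = 70.5% → Format A
Manufacturing: the hybrid format 47/165 = 28.5%, Format A 554/1381 = 40.1% → Format A
Overall: the hybrid format 1221/2251 = 54.2%, Format A 609/1459 = 41.7% → the hybrid format
(Format A wins every industry group but the hybrid format wins overall — Format A's applications skew toward the low-rate manufacturing group.)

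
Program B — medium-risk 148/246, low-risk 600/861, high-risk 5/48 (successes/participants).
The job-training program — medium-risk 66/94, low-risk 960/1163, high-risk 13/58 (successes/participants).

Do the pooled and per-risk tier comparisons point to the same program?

Yes

Medium-risk: Program B 148/246 = 60.2%, the job-training program 66/94 = 70.2% → the job-training program
Low-risk: Program B 600/861 = 69.7%, the job-training program 960/1163 = 82.5% → the job-training program
High-risk: Program B 5/48 = 10.4%, the job-training program 13/58 = 22.4% → the job-training program
Overall: Program B 753/1155 = 65.2%, the job-training program 1039/1315 = 79.0% → the job-training program
The job-training program wins overall and in every risk group — no reversal.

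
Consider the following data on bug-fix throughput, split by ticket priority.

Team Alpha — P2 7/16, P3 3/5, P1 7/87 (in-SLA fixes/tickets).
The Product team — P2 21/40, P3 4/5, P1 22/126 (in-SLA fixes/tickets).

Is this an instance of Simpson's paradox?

No

P2: Team Alpha 7/16 = 43.8%, the Product team 21/40 = 52.5% → the Product team
P3: Team Alpha 3/5 = 60.0%, the Product team 4/5 = 80.0% → the Product team
P1: Team Alpha 7/87 = 8.0%, the Product team 22/126 = 17.5% → the Product team
Overall: Team Alpha 17/108 = 15.7%, the Product team 47/171 = 27.5% → the Product team
The Product team wins overall and in every ticket group — no reversal.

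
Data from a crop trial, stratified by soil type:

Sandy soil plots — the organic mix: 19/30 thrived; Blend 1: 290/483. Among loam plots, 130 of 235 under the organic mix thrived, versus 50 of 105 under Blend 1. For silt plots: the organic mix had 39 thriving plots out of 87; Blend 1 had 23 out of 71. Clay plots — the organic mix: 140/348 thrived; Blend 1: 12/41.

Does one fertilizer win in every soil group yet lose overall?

Sandy soil: the organic mix 19/30 = 63.3%, Blend 1 290/483 = 60.0% → the organic mix
Loam: the organic mix 130/235 = 55.3%, Blend 1 50/105 = 47.6% → the organic mix
Silt: the organic mix 39/87 = 44.8%, Blend 1 23/71 = 32.4% → the organic mix
Clay: the organic mix 140/348 = 40.2%, Blend 1 12/41 = 29.3% → the organic mix
Overall: the organic mix 328/700 = 46.9%, Blend 1 375/700 = 53.6% → Blend 1
The organic mix wins each soil group but Blend 1 wins overall — the comparison reverses. The organic mix's plots skew toward clay, which has a lower base rate.

Yes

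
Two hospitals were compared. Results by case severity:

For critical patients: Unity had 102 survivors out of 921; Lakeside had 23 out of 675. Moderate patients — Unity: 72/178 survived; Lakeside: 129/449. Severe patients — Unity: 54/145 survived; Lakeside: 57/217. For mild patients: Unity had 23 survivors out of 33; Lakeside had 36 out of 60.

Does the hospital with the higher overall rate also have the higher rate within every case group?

Yes

Critical: Unity 102/921 = 11.1%, Lakeside 23/675 = 3.4% → Unity
Moderate: Unity 72/178 = 40.4%, Lakeside 129/449 = 28.7% → Unity
Severe: Unity 54/145 = 37.2%, Lakeside 57/217 = 26.3% → Unity
Mild: Unity 23/33 = 69.7%, Lakeside 36/60 = 60.0% → Unity
Overall: Unity 251/1277 = 19.7%, Lakeside 245/1401 = 17.5% → Unity
Unity wins overall and in every case group — no reversal.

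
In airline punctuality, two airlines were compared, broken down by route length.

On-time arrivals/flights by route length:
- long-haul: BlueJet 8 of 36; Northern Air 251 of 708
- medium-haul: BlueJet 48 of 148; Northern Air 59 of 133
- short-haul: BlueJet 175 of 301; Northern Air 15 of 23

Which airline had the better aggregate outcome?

BlueJet

Long-haul: BlueJet 8/36 = 22.2%, Northern Air 251/708 = 35.5% → Northern Air
Medium-haul: BlueJet 48/148 = 32.4%, Northern Air 59/133 = 44.4% → Northern Air
Short-haul: BlueJet 175/301 = 58.1%, Northern Air 15/23 = 65.2% → Northern Air
Overall: BlueJet 231/485 = 47.6%, Northern Air 325/864 = 37.6% → BlueJet
(Northern Air wins every route group but BlueJet wins overall — Northern Air's flights skew toward the low-rate long-haul group.)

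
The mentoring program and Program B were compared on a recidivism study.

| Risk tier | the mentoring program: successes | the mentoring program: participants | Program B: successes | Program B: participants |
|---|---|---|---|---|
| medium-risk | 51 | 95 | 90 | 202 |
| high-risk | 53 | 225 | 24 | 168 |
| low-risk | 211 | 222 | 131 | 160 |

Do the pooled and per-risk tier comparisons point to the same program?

Yes

Medium-risk: the mentoring program 51/95 = 53.7%, Program B 90/202 = 44.6% → the mentoring program
High-risk: the mentoring program 53/225 = 23.6%, Program B 24/168 = 14.3% → the mentoring program
Low-risk: the mentoring program 211/222 = 95.0%, Program B 131/160 = 81.9% → the mentoring program
Overall: the mentoring program 315/542 = 58.1%, Program B 245/530 = 46.2% → the mentoring program
The mentoring program wins overall and in every risk group — no reversal.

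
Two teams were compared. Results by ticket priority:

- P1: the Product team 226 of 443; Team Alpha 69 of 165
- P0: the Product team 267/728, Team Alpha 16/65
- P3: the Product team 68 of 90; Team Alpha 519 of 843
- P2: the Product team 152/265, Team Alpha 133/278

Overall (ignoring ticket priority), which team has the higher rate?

Team Alpha

P1: the Product team 226/443 = 51.0%, Team Alpha 69/165 = 41.8% → the Product team
P0: the Product team 267/728 = 36.7%, Team Alpha 16/65 = 24.6% → the Product team
P3: the Product team 68/90 = 75.6%, Team Alpha 519/843 = 61.6% → the Product team
P2: the Product team 152/265 = 57.4%, Team Alpha 133/278 = 47.8% → the Product team
Overall: the Product team 713/1526 = 46.7%, Team Alpha 737/1351 = 54.6% → Team Alpha
(The Product team wins every ticket group but Team Alpha wins overall — the Product team's tickets skew toward the low-rate P0 group.)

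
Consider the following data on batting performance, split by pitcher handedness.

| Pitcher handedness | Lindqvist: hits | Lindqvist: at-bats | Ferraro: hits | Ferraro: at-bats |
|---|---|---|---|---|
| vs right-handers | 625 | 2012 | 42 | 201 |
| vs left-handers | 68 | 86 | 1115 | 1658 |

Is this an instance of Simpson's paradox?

Vs right-handers: Lindqvist 625/2012 = 31.1%, Ferraro 42/201 = 20.9% → Lindqvist
Vs left-handers: Lindqvist 68/86 = 79.1%, Ferraro 1115/1658 = 67.2% → Lindqvist
Overall: Lindqvist 693/2098 = 33.0%, Ferraro 1157/1859 = 62.2% → Ferraro
Lindqvist wins each pitcher group but Ferraro wins overall — the comparison reverses. Lindqvist's at-bats skew toward vs right-handers, which has a lower base rate.

Yes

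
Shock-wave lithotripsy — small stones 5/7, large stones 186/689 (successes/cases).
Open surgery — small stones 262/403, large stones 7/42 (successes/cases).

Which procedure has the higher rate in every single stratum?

shock-wave lithotripsy

Small stones: shock-wave lithotripsy 5/7 = 71.4%, open surgery 262/403 = 65.0% → shock-wave lithotripsy
Large stones: shock-wave lithotripsy 186/689 = 27.0%, open surgery 7/42 = 16.7% → shock-wave lithotripsy
Shock-wave lithotripsy has the higher rate in both groups.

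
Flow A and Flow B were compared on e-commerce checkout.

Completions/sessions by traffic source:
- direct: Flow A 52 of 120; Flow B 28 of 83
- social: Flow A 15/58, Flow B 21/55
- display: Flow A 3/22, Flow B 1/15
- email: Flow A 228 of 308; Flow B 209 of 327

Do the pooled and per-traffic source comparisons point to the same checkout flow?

No

Direct: Flow A 52/120 = 43.3%, Flow B 28/83 = 33.7% → Flow A
Social: Flow A 15/58 = 25.9%, Flow B 21/55 = 38.2% → Flow B
Display: Flow A 3/22 = 13.6%, Flow B 1/15 = 6.7% → Flow A
Email: Flow A 228/308 = 74.0%, Flow B 209/327 = 63.9% → Flow A
Overall: Flow A 298/508 = 58.7%, Flow B 259/480 = 54.0% → Flow A
Neither sweeps: Flow A wins 3 of 4 groups, Flow B wins 1. Flow A wins overall but not every group — no Simpson reversal.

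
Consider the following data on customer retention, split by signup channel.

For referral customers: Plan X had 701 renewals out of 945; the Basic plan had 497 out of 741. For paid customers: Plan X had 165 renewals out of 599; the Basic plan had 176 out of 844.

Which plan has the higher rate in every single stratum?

Plan X

Referral: Plan X 701/945 = 74.2%, the Basic plan 497/741 = 67.1% → Plan X
Paid: Plan X 165/599 = 27.5%, the Basic plan 176/844 = 20.9% → Plan X
Plan X has the higher rate in both groups.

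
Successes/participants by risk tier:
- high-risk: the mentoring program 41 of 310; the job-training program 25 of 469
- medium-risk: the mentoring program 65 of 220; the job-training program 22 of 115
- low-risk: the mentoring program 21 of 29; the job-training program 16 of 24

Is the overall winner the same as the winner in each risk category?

High-risk: the mentoring program 41/310 = 13.2%, the job-training program 25/469 = 5.3% → the mentoring program
Medium-risk: the mentoring program 65/220 = 29.5%, the job-training program 22/115 = 19.1% → the mentoring program
Low-risk: the mentoring program 21/29 = 72.4%, the job-training program 16/24 = 66.7% → the mentoring program
Overall: the mentoring program 127/559 = 22.7%, the job-training program 63/608 = 10.4% → the mentoring program
The mentoring program wins overall and in every risk group — no reversal.

Yes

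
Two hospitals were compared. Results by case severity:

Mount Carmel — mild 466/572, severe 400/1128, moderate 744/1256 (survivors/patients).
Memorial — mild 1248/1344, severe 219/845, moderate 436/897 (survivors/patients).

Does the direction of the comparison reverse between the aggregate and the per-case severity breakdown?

Mild: Mount Carmel 466/572 = 81.5%, Memorial 1248/1344 = 92.9% → Memorial
Severe: Mount Carmel 400/1128 = 35.5%, Memorial 219/845 = 25.9% → Mount Carmel
Moderate: Mount Carmel 744/1256 = 59.2%, Memorial 436/897 = 48.6% → Mount Carmel
Overall: Mount Carmel 1610/2956 = 54.5%, Memorial 1903/3086 = 61.7% → Memorial
Neither sweeps: Mount Carmel wins 2 of 3 groups, Memorial wins 1. Memorial wins overall but not every group — no Simpson reversal.

No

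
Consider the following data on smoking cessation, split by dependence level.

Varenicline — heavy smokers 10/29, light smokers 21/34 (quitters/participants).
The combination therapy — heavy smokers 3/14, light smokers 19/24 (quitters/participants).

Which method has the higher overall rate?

the combination therapy

Heavy smokers: varenicline 10/29 = 34.5%, the combination therapy 3/14 = 21.4% → varenicline
Light smokers: varenicline 21/34 = 61.8%, the combination therapy 19/24 = 79.2% → the combination therapy
Overall: varenicline 31/63 = 49.2%, the combination therapy 22/38 = 57.9% → the combination therapy
(Neither sweeps every dependence group, but the combination therapy has the higher pooled rate.)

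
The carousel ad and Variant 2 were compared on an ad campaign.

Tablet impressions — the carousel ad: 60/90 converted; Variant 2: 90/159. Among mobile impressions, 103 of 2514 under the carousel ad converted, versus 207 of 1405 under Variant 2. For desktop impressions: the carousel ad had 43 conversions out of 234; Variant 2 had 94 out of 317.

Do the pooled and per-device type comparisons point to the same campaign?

No

Tablet: the carousel ad 60/90 = 66.7%, Variant 2 90/159 = 56.6% → the carousel ad
Mobile: the carousel ad 103/2514 = 4.1%, Variant 2 207/1405 = 14.7% → Variant 2
Desktop: the carousel ad 43/234 = 18.4%, Variant 2 94/317 = 29.7% → Variant 2
Overall: the carousel ad 206/2838 = 7.3%, Variant 2 391/1881 = 20.8% → Variant 2
Neither sweeps: the carousel ad wins 1 of 3 groups, Variant 2 wins 2. Variant 2 wins overall but not every group — no Simpson reversal.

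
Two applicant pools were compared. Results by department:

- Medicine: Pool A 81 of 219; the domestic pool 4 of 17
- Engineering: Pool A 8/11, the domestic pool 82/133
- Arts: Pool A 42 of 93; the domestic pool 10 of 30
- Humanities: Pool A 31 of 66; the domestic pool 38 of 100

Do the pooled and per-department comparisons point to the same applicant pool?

Medicine: Pool A 81/219 = 37.0%, the domestic pool 4/17 = 23.5% → Pool A
Engineering: Pool A 8/11 = 72.7%, the domestic pool 82/133 = 61.7% → Pool A
Arts: Pool A 42/93 = 45.2%, the domestic pool 10/30 = 33.3% → Pool A
Humanities: Pool A 31/66 = 47.0%, the domestic pool 38/100 = 38.0% → Pool A
Overall: Pool A 162/389 = 41.6%, the domestic pool 134/280 = 47.9% → the domestic pool
Pool A wins each department group but the domestic pool wins overall — the comparison reverses. Pool A's applicants skew toward Medicine, which has a lower base rate.

No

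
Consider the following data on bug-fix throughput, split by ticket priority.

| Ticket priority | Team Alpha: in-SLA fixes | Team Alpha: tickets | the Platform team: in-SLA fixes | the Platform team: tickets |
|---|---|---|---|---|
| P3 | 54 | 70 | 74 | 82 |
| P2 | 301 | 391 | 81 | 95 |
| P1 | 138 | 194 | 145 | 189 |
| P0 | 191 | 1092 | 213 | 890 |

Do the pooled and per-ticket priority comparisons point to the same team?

Yes

P3: Team Alpha 54/70 = 77.1%, the Platform team 74/82 = 90.2% → the Platform team
P2: Team Alpha 301/391 = 77.0%, the Platform team 81/95 = 85.3% → the Platform team
P1: Team Alpha 138/194 = 71.1%, the Platform team 145/189 = 76.7% → the Platform team
P0: Team Alpha 191/1092 = 17.5%, the Platform team 213/890 = 23.9% → the Platform team
Overall: Team Alpha 684/1747 = 39.2%, the Platform team 513/1256 = 40.8% → the Platform team
The Platform team wins overall and in every ticket group — no reversal.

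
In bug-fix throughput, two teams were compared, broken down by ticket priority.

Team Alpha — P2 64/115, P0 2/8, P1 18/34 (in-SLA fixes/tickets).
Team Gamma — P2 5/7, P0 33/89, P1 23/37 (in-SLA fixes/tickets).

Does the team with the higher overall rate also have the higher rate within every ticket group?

P2: Team Alpha 64/115 = 55.7%, Team Gamma 5/7 = 71.4% → Team Gamma
P0: Team Alpha 2/8 = 25.0%, Team Gamma 33/89 = 37.1% → Team Gamma
P1: Team Alpha 18/34 = 52.9%, Team Gamma 23/37 = 62.2% → Team Gamma
Overall: Team Alpha 84/157 = 53.5%, Team Gamma 61/133 = 45.9% → Team Alpha
Team Gamma wins each ticket group but Team Alpha wins overall — the comparison reverses. Team Gamma's tickets skew toward P0, which has a lower base rate.

No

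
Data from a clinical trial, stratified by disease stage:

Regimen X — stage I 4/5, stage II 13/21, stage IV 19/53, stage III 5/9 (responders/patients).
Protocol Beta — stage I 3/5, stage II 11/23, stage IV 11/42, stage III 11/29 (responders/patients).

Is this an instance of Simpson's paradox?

Stage I: Regimen X 4/5 = 80.0%, Protocol Beta 3/5 = 60.0% → Regimen X
Stage II: Regimen X 13/21 = 61.9%, Protocol Beta 11/23 = 47.8% → Regimen X
Stage IV: Regimen X 19/53 = 35.8%, Protocol Beta 11/42 = 26.2% → Regimen X
Stage III: Regimen X 5/9 = 55.6%, Protocol Beta 11/29 = 37.9% → Regimen X
Overall: Regimen X 41/88 = 46.6%, Protocol Beta 36/99 = 36.4% → Regimen X
Regimen X wins overall and in every disease group — no reversal.

No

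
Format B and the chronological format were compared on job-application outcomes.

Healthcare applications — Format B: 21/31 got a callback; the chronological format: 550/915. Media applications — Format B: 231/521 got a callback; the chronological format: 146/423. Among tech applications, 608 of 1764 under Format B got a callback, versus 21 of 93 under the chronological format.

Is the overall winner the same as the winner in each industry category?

No

Healthcare: Format B 21/31 = 67.7%, the chronological format 550/915 = 60.1% → Format B
Media: Format B 231/521 = 44.3%, the chronological format 146/423 = 34.5% → Format B
Tech: Format B 608/1764 = 34.5%, the chronological format 21/93 = 22.6% → Format B
Overall: Format B 860/2316 = 37.1%, the chronological format 717/1431 = 50.1% → the chronological format
Format B wins each industry group but the chronological format wins overall — the comparison reverses. Format B's applications skew toward tech, which has a lower base rate.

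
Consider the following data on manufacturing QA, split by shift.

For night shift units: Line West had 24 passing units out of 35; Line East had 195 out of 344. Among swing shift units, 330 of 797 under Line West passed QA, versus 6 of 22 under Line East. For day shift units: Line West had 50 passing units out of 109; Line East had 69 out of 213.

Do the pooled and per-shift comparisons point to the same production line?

No

Night shift: Line West 24/35 = 68.6%, Line East 195/344 = 56.7% → Line West
Swing shift: Line West 330/797 = 41.4%, Line East 6/22 = 27.3% → Line West
Day shift: Line West 50/109 = 45.9%, Line East 69/213 = 32.4% → Line West
Overall: Line West 404/941 = 42.9%, Line East 270/579 = 46.6% → Line East
Line West wins each shift group but Line East wins overall — the comparison reverses. Line West's units skew toward swing shift, which has a lower base rate.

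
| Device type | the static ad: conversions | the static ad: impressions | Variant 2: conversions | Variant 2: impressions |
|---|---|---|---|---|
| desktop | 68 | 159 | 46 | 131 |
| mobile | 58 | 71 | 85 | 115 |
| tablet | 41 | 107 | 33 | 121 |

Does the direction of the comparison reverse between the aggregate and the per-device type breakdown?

No

Desktop: the static ad 68/159 = 42.8%, Variant 2 46/131 = 35.1% → the static ad
Mobile: the static ad 58/71 = 81.7%, Variant 2 85/115 = 73.9% → the static ad
Tablet: the static ad 41/107 = 38.3%, Variant 2 33/121 = 27.3% → the static ad
Overall: the static ad 167/337 = 49.6%, Variant 2 164/367 = 44.7% → the static ad
The static ad wins overall and in every device group — no reversal.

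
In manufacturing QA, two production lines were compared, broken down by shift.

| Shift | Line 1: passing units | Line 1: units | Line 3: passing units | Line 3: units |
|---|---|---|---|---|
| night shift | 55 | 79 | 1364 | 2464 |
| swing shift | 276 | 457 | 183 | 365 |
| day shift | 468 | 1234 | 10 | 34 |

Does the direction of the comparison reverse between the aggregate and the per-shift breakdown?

Night shift: Line 1 55/79 = 69.6%, Line 3 1364/2464 = 55.4% → Line 1
Swing shift: Line 1 276/457 = 60.4%, Line 3 183/365 = 50.1% → Line 1
Day shift: Line 1 468/1234 = 37.9%, Line 3 10/34 = 29.4% → Line 1
Overall: Line 1 799/1770 = 45.1%, Line 3 1557/2863 = 54.4% → Line 3
Line 1 wins each shift group but Line 3 wins overall — the comparison reverses. Line 1's units skew toward day shift, which has a lower base rate.

Yes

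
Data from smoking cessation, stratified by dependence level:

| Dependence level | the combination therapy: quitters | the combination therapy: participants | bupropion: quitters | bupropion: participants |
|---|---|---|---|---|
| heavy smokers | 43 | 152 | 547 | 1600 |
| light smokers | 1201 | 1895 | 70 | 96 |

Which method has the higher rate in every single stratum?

Heavy smokers: the combination therapy 43/152 = 28.3%, bupropion 547/1600 = 34.2% → bupropion
Light smokers: the combination therapy 1201/1895 = 63.4%, bupropion 70/96 = 72.9% → bupropion
Bupropion has the higher rate in both groups.

bupropion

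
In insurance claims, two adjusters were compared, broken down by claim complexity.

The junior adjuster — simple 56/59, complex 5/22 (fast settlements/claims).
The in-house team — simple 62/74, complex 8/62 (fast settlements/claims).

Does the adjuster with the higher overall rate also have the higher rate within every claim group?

Simple: the junior adjuster 56/59 = 94.9%, the in-house team 62/74 = 83.8% → the junior adjuster
Complex: the junior adjuster 5/22 = 22.7%, the in-house team 8/62 = 12.9% → the junior adjuster
Overall: the junior adjuster 61/81 = 75.3%, the in-house team 70/136 = 51.5% → the junior adjuster
The junior adjuster wins overall and in every claim group — no reversal.

Yes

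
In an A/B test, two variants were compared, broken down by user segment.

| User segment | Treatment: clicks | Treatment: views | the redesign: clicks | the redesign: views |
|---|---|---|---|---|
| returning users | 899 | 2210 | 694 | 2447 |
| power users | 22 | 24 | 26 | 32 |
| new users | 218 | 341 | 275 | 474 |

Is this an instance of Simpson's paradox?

Returning users: Treatment 899/2210 = 40.7%, the redesign 694/2447 = 28.4% → Treatment
Power users: Treatment 22/24 = 91.7%, the redesign 26/32 = 81.2% → Treatment
New users: Treatment 218/341 = 63.9%, the redesign 275/474 = 58.0% → Treatment
Overall: Treatment 1139/2575 = 44.2%, the redesign 995/2953 = 33.7% → Treatment
Treatment wins overall and in every user group — no reversal.

No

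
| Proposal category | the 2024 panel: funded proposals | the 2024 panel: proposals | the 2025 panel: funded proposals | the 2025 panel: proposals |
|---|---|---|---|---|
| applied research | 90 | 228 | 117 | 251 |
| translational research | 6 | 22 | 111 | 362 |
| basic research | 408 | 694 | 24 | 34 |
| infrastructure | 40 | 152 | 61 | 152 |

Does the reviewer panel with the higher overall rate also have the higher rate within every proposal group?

Applied research: the 2024 panel 90/228 = 39.5%, the 2025 panel 117/251 = 46.6% → the 2025 panel
Translational research: the 2024 panel 6/22 = 27.3%, the 2025 panel 111/362 = 30.7% → the 2025 panel
Basic research: the 2024 panel 408/694 = 58.8%, the 2025 panel 24/34 = 70.6% → the 2025 panel
Infrastructure: the 2024 panel 40/152 = 26.3%, the 2025 panel 61/152 = 40.1% → the 2025 panel
Overall: the 2024 panel 544/1096 = 49.6%, the 2025 panel 313/799 = 39.2% → the 2024 panel
The 2025 panel wins each proposal group but the 2024 panel wins overall — the comparison reverses. The 2025 panel's proposals skew toward translational research, which has a lower base rate.

No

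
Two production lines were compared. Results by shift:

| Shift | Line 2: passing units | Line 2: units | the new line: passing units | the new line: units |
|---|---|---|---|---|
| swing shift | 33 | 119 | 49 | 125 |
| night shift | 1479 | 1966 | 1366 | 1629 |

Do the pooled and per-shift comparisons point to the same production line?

Yes

Swing shift: Line 2 33/119 = 27.7%, the new line 49/125 = 39.2% → the new line
Night shift: Line 2 1479/1966 = 75.2%, the new line 1366/1629 = 83.9% → the new line
Overall: Line 2 1512/2085 = 72.5%, the new line 1415/1754 = 80.7% → the new line
The new line wins overall and in every shift group — no reversal.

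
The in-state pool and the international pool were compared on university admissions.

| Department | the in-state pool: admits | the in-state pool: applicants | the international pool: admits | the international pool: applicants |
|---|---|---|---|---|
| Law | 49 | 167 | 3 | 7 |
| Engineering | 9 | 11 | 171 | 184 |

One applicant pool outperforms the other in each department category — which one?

the international pool

Law: the in-state pool 49/167 = 29.3%, the international pool 3/7 = 42.9% → the international pool
Engineering: the in-state pool 9/11 = 81.8%, the international pool 171/184 = 92.9% → the international pool
The international pool has the higher rate in both groups.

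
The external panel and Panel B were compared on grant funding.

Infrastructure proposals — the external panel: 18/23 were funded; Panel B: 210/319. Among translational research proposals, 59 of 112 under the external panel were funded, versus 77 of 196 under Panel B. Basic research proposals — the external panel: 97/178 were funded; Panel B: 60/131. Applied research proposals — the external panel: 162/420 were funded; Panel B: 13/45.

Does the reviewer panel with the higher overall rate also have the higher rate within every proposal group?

Infrastructure: the external panel 18/23 = 78.3%, Panel B 210/319 = 65.8% → the external panel
Translational research: the external panel 59/112 = 52.7%, Panel B 77/196 = 39.3% → the external panel
Basic research: the external panel 97/178 = 54.5%, Panel B 60/131 = 45.8% → the external panel
Applied research: the external panel 162/420 = 38.6%, Panel B 13/45 = 28.9% → the external panel
Overall: the external panel 336/733 = 45.8%, Panel B 360/691 = 52.1% → Panel B
The external panel wins each proposal group but Panel B wins overall — the comparison reverses. The external panel's proposals skew toward applied research, which has a lower base rate.

No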